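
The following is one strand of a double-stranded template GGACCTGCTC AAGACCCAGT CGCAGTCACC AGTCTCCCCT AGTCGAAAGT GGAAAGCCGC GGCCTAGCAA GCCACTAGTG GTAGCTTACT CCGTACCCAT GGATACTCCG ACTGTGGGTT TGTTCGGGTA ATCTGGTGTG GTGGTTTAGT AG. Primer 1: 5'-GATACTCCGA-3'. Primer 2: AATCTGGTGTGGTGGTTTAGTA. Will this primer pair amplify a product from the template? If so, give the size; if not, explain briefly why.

Primer 1 (GATACTCCGA) matches the top strand at positions 102–111 (3' end points downstream).
Primer 2 (AATCTGGTGTGGTGGTTTAGTA) also matches the top strand directly, at positions 130–151 — its reverse complement TACTAAACCACCACACCAGATT is not present.
Both primers anneal to the bottom strand with 3' ends pointing the same way, so neither can prime synthesis back toward the other.

No product — both primers anneal to the same strand and extend in the same direction.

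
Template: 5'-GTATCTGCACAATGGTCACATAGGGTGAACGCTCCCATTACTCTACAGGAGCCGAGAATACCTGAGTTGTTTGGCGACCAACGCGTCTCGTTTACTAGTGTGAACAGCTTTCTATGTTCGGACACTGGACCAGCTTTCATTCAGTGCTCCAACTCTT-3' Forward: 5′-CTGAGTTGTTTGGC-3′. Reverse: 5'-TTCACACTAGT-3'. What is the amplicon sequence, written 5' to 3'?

5'-CTGAGTTGTTTGGCGACCAACGCGTCTCGTTTACTAGTGTGAA-3'

The forward primer matches the template at positions 62–75.
Taking the reverse complement of TTCACACTAGT gives ACTAGTGTGAA, found at positions 94–104 on the template; the primer anneals here to the top strand with its 3' end pointing upstream.
The product is the template from position 62 through 104 (43 bp).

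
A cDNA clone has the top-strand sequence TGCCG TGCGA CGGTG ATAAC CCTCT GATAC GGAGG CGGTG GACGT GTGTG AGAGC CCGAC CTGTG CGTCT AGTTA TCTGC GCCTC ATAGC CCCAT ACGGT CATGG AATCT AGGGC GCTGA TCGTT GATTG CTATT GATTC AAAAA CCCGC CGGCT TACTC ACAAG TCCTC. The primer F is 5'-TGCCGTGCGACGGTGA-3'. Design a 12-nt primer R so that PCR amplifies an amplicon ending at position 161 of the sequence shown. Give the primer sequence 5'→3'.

The forward primer binds at positions 1–16; the product's 3' end on the top strand is position 161.
The reverse primer anneals to the top strand over positions 150–161, i.e. to CCGGCTTACTCA.
Its sequence written 5'→3' is the reverse complement: TGAGTAAGCCGG.

5'-TGAGTAAGCCGG-3'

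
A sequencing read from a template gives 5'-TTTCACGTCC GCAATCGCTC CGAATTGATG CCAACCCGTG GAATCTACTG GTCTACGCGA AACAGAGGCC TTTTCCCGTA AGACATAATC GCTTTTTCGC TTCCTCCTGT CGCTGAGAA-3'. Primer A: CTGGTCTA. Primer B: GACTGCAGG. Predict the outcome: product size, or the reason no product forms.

Primer B (GACTGCAGG) does not match the top strand, and its reverse complement CCTGCAGTC does not match either.
With no annealing site for primer B, no amplification occurs.

No product — primer B has no binding site in the template.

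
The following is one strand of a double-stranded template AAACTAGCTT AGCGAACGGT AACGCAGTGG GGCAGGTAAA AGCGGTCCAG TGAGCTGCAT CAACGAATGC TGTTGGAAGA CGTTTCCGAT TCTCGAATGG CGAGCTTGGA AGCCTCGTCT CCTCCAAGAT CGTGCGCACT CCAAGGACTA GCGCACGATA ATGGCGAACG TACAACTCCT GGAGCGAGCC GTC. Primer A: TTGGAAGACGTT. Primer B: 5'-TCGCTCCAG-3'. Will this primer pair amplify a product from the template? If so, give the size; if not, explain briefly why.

Primer A (TTGGAAGACGTT) matches the top strand at positions 73–84; it acts as a forward primer.
Primer B's reverse complement is CTGGAGCGA, matching the top strand at positions 179–187; it acts as a reverse primer.
The 3' ends face each other across positions 73–187, giving a 115 bp product.

Yes — a 115 bp product.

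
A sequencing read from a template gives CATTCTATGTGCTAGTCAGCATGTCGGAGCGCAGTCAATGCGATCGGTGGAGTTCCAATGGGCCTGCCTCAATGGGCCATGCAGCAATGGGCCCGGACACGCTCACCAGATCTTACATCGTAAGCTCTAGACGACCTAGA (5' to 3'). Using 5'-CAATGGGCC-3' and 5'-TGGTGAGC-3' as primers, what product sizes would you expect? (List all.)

The forward primer CAATGGGCC matches the top strand at positions 56–64, 70–78, 85–93.
The reverse primer's reverse complement is GCTCACCA, matching at positions 101–108.
Each forward site pairs with the reverse site to give a product ending at position 108: sizes 53, 39, 24 bp.

53 bp, 39 bp, 24 bp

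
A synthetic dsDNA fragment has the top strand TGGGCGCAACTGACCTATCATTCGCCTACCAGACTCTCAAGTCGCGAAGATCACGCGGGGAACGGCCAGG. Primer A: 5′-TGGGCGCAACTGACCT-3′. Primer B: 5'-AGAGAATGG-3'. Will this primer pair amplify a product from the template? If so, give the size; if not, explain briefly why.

Primer B (AGAGAATGG) does not match the top strand, and its reverse complement CCATTCTCT does not match either.
With no annealing site for primer B, no amplification occurs.

No product — primer B has no binding site in the template.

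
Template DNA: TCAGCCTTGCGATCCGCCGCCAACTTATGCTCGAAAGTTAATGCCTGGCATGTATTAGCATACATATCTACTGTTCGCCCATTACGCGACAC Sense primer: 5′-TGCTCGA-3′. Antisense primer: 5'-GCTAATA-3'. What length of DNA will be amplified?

The forward primer matches the template at positions 28–34.
The reverse primer's reverse complement is TATTAGC, which matches the template at positions 53–59.
Product length = (reverse-primer end) − (forward-primer start) + 1 = 59 − 28 + 1 = 32 bp.

32 bp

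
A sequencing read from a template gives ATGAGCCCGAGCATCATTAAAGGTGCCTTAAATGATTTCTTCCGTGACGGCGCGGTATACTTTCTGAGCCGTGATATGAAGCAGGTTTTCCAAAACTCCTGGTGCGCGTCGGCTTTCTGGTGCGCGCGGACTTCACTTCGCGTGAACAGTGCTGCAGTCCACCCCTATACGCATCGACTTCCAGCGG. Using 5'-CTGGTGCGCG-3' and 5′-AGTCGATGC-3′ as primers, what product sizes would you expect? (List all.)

81 bp, 63 bp

The forward primer CTGGTGCGCG matches the top strand at positions 99–108, 117–126.
The reverse primer's reverse complement is GCATCGACT, matching at positions 171–179.
Each forward site pairs with the reverse site to give a product ending at position 179: sizes 81, 63 bp.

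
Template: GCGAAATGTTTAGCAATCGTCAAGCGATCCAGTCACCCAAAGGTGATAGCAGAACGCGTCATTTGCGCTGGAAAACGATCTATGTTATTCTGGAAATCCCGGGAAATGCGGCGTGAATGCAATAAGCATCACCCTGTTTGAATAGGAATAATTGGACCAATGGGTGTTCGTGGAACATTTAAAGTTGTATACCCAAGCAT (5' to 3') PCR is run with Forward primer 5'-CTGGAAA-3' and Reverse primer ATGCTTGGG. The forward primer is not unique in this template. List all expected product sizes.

133 bp, 111 bp

The forward primer CTGGAAA matches the top strand at positions 68–74, 90–96.
The reverse primer's reverse complement is CCCAAGCAT, matching at positions 192–200.
Each forward site pairs with the reverse site to give a product ending at position 200: sizes 133, 111 bp.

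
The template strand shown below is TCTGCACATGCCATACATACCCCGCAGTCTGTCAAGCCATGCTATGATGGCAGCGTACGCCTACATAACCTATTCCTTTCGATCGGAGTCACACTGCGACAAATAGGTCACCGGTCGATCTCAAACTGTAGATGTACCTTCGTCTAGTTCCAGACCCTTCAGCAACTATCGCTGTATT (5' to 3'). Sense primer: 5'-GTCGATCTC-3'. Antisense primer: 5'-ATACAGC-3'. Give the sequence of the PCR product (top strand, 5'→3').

5'-GTCGATCTCAAACTGTAGATGTACCTTCGTCTAGTTCCAGACCCTTCAGCAACTATCGCTGTAT-3'

The forward primer matches the template at positions 114–122.
Taking the reverse complement of ATACAGC gives GCTGTAT, found at positions 171–177 on the template; the primer anneals here to the top strand with its 3' end pointing upstream.
The product is the template from position 114 through 177 (64 bp).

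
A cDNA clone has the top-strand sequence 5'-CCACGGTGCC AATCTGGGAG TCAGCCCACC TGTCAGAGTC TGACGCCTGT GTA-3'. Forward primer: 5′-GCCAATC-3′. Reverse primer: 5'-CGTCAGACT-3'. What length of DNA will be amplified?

The forward primer matches the template at positions 8–14.
Reverse complement of the reverse primer: AGTCTGACG. This occurs on the top strand at positions 37–45.
Amplicon spans positions 8–45: 38 bp.

38 bp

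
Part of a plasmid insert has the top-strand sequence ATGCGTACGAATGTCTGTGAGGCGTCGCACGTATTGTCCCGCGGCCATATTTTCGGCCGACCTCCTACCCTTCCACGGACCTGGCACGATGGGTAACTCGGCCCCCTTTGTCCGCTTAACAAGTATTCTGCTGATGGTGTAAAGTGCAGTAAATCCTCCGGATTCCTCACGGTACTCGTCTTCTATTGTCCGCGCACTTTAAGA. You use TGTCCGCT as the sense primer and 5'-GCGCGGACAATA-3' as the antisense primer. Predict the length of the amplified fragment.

Forward primer TGTCCGCT is found on the top strand at positions 109–116.
Taking the reverse complement of GCGCGGACAATA gives TATTGTCCGCGC, found at positions 184–195 on the template; the primer anneals here to the top strand with its 3' end pointing upstream.
The product runs from position 109 to position 195, so its length is 195 − 109 + 1 = 87 bp.

87 bp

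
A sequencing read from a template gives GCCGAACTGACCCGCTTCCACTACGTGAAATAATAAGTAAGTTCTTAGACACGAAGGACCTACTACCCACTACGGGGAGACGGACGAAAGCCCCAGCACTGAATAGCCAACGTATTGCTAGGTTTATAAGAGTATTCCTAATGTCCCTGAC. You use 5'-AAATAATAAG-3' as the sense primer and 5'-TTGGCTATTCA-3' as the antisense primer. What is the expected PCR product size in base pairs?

83 bp

The forward primer matches the template at positions 28–37.
Reverse complement of the reverse primer: TGAATAGCCAA. This occurs on the top strand at positions 100–110.
The product runs from position 28 to position 110, so its length is 110 − 28 + 1 = 83 bp.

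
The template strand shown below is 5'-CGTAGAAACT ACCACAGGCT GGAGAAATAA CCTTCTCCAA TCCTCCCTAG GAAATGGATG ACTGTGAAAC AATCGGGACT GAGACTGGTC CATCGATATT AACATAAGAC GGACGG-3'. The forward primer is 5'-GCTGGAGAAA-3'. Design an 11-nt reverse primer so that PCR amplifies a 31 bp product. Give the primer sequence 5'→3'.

5'-AGGGAGGATTG-3'

The forward primer binds at positions 18–27, so a 31 bp product ends at position 18 + 31 − 1 = 48.
The reverse primer anneals to the top strand over positions 38–48, i.e. to CAATCCTCCCT.
Its sequence written 5'→3' is the reverse complement: AGGGAGGATTG.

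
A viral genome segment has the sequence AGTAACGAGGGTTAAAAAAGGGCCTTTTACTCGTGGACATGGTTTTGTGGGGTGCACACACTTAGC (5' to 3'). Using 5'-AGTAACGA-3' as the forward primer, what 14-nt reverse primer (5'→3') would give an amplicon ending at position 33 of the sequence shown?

5'-CGAGTAAAAGGCCC-3'

The forward primer binds at positions 1–8; the product's 3' end on the top strand is position 33.
The reverse primer anneals to the top strand over positions 20–33, i.e. to GGGCCTTTTACTCG.
Its sequence written 5'→3' is the reverse complement: CGAGTAAAAGGCCC.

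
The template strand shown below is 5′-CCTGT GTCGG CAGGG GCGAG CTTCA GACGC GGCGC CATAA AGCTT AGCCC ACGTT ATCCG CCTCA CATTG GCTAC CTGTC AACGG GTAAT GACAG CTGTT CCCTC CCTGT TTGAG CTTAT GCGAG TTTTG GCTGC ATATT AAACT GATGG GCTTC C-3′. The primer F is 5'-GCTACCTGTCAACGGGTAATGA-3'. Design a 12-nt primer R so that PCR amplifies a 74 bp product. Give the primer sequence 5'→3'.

The forward primer binds at positions 71–92, so a 74 bp product ends at position 71 + 74 − 1 = 144.
The reverse primer anneals to the top strand over positions 133–144, i.e. to TGCATATTAAAC.
Its sequence written 5'→3' is the reverse complement: GTTTAATATGCA.

5'-GTTTAATATGCA-3'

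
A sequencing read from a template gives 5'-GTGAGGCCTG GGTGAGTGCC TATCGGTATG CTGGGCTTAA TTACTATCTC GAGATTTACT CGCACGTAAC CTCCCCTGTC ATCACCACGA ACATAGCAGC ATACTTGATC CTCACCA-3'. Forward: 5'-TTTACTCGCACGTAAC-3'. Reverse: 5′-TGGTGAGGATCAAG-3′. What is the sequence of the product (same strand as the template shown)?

5'-TTTACTCGCACGTAACCTCCCCTGTCATCACCACGAACATAGCAGCATACTTGATCCTCACCA-3'

Scanning the template, TTTACTCGCACGTAAC occurs at positions 55–70; this primer anneals to the bottom strand there with its 3' end pointing downstream.
Reverse complement of the reverse primer: CTTGATCCTCACCA. This occurs on the top strand at positions 104–117.
The product is the template from position 55 through 117 (63 bp).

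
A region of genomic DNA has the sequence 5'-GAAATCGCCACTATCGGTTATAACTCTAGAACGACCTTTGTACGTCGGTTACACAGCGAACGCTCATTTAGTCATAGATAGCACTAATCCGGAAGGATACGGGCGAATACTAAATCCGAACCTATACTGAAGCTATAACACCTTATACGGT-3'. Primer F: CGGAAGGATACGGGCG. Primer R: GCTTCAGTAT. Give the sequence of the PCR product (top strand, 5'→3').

Forward primer CGGAAGGATACGGGCG is found on the top strand at positions 90–105.
Taking the reverse complement of GCTTCAGTAT gives ATACTGAAGC, found at positions 124–133 on the template; the primer anneals here to the top strand with its 3' end pointing upstream.
The product is the template from position 90 through 133 (44 bp).

5'-CGGAAGGATACGGGCGAATACTAAATCCGAACCTATACTGAAGC-3'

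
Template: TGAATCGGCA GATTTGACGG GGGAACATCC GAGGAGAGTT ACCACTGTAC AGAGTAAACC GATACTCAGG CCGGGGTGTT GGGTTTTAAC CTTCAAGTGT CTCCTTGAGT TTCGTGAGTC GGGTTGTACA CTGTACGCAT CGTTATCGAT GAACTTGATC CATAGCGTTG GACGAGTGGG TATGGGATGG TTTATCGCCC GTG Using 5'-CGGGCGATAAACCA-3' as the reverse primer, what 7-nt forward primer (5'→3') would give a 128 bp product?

The reverse primer's reverse complement TGGTTTATCGCCCG matches the template at positions 188–201, so the product ends at position 201.
A 128 bp product then starts at position 201 − 128 + 1 = 74.
The forward primer is identical to the top strand there: GGGTGTT.

5'-GGGTGTT-3'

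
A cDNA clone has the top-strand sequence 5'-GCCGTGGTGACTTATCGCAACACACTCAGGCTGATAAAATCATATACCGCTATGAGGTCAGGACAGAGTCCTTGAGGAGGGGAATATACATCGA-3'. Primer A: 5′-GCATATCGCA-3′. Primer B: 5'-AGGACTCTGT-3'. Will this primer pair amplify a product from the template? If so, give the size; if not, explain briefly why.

No product — primer A has no binding site in the template.

Primer A (GCATATCGCA) does not match the top strand, and its reverse complement TGCGATATGC does not match either.
With no annealing site for primer A, no amplification occurs.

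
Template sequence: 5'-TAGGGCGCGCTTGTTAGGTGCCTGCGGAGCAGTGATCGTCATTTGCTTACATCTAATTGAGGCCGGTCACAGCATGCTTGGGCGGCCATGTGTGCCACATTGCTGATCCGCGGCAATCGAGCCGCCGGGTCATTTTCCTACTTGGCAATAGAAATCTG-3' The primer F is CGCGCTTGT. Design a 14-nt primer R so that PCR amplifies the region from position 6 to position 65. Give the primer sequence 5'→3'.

5'-CGGCCTCAATTAGA-3'

The product's 3' end on the top strand is position 65.
The reverse primer anneals to the top strand over positions 52–65, i.e. to TCTAATTGAGGCCG.
Its sequence written 5'→3' is the reverse complement: CGGCCTCAATTAGA.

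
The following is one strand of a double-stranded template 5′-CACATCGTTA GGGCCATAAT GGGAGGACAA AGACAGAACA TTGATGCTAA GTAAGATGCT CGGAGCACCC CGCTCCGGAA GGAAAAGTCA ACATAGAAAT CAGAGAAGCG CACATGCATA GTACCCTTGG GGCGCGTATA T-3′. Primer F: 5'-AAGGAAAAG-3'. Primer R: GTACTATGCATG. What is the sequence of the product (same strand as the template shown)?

5'-AAGGAAAAGTCAACATAGAAATCAGAGAAGCGCACATGCATAGTAC-3'

Scanning the template, AAGGAAAAG occurs at positions 79–87; this primer anneals to the bottom strand there with its 3' end pointing downstream.
Reverse complement of the reverse primer: CATGCATAGTAC. This occurs on the top strand at positions 113–124.
The product is the template from position 79 through 124 (46 bp).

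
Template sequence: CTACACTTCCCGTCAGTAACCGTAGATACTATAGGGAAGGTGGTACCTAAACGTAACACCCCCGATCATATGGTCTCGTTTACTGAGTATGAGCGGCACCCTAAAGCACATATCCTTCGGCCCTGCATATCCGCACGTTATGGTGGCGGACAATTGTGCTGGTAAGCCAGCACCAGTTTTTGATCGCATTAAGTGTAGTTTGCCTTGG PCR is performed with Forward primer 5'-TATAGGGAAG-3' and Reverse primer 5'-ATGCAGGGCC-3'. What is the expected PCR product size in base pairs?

99 bp

The forward primer matches the template at positions 30–39.
The reverse primer's reverse complement is GGCCCTGCAT, which matches the template at positions 119–128.
Product length = (reverse-primer end) − (forward-primer start) + 1 = 128 − 30 + 1 = 99 bp.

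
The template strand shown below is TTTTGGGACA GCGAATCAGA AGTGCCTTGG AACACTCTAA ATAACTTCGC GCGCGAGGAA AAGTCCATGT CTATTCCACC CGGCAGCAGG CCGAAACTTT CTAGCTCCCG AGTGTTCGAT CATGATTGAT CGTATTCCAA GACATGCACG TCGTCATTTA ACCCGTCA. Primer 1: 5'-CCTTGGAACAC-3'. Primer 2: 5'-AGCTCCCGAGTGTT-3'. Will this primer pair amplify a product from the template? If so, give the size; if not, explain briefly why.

No product — both primers anneal to the same strand and extend in the same direction.

Primer 1 (CCTTGGAACAC) matches the top strand at positions 25–35 (3' end points downstream).
Primer 2 (AGCTCCCGAGTGTT) also matches the top strand directly, at positions 103–116 — its reverse complement AACACTCGGGAGCT is not present.
Both primers anneal to the bottom strand with 3' ends pointing the same way, so neither can prime synthesis back toward the other.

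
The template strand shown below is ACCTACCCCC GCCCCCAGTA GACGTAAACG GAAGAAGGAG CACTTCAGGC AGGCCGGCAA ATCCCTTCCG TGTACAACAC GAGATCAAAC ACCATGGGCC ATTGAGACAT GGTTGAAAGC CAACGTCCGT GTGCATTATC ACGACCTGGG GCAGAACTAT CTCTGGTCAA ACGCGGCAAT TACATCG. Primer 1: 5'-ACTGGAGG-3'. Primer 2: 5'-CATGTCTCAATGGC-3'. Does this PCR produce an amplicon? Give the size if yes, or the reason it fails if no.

No product — primer 1 has no binding site in the template.

Primer 1 (ACTGGAGG) does not match the top strand, and its reverse complement CCTCCAGT does not match either.
With no annealing site for primer 1, no amplification occurs.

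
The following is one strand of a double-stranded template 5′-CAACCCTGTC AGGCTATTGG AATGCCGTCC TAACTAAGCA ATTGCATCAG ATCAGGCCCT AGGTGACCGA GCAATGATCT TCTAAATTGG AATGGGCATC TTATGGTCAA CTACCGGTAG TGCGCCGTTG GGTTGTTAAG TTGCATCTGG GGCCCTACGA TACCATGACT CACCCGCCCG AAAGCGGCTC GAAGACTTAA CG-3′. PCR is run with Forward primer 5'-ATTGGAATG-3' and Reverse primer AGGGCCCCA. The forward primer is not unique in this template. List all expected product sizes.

The forward primer ATTGGAATG matches the top strand at positions 16–24, 86–94.
The reverse primer's reverse complement is TGGGGCCCT, matching at positions 148–156.
Each forward site pairs with the reverse site to give a product ending at position 156: sizes 141, 71 bp.

141 bp, 71 bp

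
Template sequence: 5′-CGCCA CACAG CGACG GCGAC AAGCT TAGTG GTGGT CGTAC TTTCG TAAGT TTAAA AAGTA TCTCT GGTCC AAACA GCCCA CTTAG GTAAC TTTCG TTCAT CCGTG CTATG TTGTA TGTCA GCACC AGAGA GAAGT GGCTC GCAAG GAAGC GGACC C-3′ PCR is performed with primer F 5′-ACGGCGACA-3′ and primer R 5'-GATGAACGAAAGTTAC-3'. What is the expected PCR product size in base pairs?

Forward primer ACGGCGACA is found on the top strand at positions 13–21.
Taking the reverse complement of GATGAACGAAAGTTAC gives GTAACTTTCGTTCATC, found at positions 86–101 on the template; the primer anneals here to the top strand with its 3' end pointing upstream.
Amplicon spans positions 13–101: 89 bp.

89 bp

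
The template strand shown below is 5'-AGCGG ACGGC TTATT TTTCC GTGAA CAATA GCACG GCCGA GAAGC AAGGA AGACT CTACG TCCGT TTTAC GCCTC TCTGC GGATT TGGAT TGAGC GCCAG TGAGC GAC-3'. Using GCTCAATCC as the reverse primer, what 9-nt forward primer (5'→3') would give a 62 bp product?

5'-CGGCCGAGA-3'

The reverse primer's reverse complement GGATTGAGC matches the template at positions 87–95, so the product ends at position 95.
A 62 bp product then starts at position 95 − 62 + 1 = 34.
The forward primer is identical to the top strand there: CGGCCGAGA.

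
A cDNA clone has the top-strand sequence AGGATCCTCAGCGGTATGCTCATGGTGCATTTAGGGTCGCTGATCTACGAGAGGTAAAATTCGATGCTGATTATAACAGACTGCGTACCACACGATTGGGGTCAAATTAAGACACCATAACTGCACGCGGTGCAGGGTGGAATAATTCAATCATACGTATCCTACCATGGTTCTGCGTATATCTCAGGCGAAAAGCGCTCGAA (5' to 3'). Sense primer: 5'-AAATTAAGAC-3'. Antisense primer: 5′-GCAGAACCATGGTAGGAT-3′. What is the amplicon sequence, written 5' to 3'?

5'-AAATTAAGACACCATAACTGCACGCGGTGCAGGGTGGAATAATTCAATCATACGTATCCTACCATGGTTCTGC-3'

Forward primer AAATTAAGAC is found on the top strand at positions 104–113.
The reverse primer's reverse complement is ATCCTACCATGGTTCTGC, which matches the template at positions 159–176.
The product is the template from position 104 through 176 (73 bp).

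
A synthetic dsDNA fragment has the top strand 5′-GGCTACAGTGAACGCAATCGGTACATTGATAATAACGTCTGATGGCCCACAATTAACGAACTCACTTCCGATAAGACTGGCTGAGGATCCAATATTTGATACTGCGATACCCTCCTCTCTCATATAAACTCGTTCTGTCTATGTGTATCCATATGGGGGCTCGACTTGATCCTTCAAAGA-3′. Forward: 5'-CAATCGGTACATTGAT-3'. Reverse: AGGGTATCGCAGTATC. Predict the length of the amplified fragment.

Scanning the template, CAATCGGTACATTGAT occurs at positions 15–30; this primer anneals to the bottom strand there with its 3' end pointing downstream.
Reverse complement of the reverse primer: GATACTGCGATACCCT. This occurs on the top strand at positions 98–113.
Product length = (reverse-primer end) − (forward-primer start) + 1 = 113 − 15 + 1 = 99 bp.

99 bp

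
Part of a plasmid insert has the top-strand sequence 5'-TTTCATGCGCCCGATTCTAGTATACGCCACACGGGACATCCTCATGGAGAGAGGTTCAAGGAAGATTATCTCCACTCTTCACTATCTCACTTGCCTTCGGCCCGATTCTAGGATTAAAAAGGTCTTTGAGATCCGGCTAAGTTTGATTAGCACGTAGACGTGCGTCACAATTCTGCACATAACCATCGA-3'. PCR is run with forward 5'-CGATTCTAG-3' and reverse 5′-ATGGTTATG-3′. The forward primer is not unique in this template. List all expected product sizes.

175 bp, 84 bp

The forward primer CGATTCTAG matches the top strand at positions 12–20, 103–111.
The reverse primer's reverse complement is CATAACCAT, matching at positions 178–186.
Each forward site pairs with the reverse site to give a product ending at position 186: sizes 175, 84 bp.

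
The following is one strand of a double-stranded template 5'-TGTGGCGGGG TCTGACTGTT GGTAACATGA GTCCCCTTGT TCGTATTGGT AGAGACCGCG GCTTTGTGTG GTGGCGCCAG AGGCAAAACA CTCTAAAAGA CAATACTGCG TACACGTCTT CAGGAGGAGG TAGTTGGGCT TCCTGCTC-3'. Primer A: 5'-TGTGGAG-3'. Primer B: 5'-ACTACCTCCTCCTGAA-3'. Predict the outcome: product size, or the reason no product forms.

Primer A (TGTGGAG) does not match the top strand, and its reverse complement CTCCACA does not match either.
With no annealing site for primer A, no amplification occurs.

No product — primer A has no binding site in the template.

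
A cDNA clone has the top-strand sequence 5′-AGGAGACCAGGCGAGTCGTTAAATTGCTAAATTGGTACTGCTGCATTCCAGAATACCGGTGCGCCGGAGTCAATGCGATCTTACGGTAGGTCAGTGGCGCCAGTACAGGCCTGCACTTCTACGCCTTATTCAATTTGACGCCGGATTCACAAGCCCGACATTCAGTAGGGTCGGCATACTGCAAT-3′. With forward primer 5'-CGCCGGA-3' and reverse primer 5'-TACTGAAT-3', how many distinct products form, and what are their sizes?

The forward primer CGCCGGA matches the top strand at positions 62–68, 139–145.
The reverse primer's reverse complement is ATTCAGTA, matching at positions 160–167.
Each forward site pairs with the reverse site to give a product ending at position 167: sizes 106, 29 bp.

Two products: 106 bp, 29 bp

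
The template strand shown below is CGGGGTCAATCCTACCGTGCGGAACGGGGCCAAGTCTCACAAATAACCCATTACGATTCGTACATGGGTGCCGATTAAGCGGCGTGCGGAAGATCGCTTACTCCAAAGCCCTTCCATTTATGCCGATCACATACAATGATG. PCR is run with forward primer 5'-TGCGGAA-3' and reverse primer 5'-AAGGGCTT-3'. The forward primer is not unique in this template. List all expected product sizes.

The forward primer TGCGGAA matches the top strand at positions 18–24, 85–91.
The reverse primer's reverse complement is AAGCCCTT, matching at positions 106–113.
Each forward site pairs with the reverse site to give a product ending at position 113: sizes 96, 29 bp.

96 bp, 29 bp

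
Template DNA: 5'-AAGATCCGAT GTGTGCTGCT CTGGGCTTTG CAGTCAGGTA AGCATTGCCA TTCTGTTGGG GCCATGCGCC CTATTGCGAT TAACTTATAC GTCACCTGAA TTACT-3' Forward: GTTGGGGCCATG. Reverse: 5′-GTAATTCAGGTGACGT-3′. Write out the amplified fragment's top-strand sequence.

5'-GTTGGGGCCATGCGCCCTATTGCGATTAACTTATACGTCACCTGAATTAC-3'

The forward primer matches the template at positions 55–66.
The reverse primer's reverse complement is ACGTCACCTGAATTAC, which matches the template at positions 89–104.
The product is the template from position 55 through 104 (50 bp).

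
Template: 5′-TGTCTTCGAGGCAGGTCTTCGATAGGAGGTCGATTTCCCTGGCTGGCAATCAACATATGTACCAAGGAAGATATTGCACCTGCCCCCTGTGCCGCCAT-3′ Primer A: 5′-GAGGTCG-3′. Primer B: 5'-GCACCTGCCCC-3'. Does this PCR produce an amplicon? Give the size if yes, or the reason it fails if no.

Primer A (GAGGTCG) matches the top strand at positions 26–32 (3' end points downstream).
Primer B (GCACCTGCCCC) also matches the top strand directly, at positions 76–86 — its reverse complement GGGGCAGGTGC is not present.
Both primers anneal to the bottom strand with 3' ends pointing the same way, so neither can prime synthesis back toward the other.

No product — both primers anneal to the same strand and extend in the same direction.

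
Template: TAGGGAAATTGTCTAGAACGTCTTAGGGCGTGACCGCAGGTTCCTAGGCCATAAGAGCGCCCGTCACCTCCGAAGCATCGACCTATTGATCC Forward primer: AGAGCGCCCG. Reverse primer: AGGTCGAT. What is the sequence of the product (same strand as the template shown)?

The forward primer matches the template at positions 54–63.
Reverse complement of the reverse primer: ATCGACCT. This occurs on the top strand at positions 77–84.
The product is the template from position 54 through 84 (31 bp).

5'-AGAGCGCCCGTCACCTCCGAAGCATCGACCT-3'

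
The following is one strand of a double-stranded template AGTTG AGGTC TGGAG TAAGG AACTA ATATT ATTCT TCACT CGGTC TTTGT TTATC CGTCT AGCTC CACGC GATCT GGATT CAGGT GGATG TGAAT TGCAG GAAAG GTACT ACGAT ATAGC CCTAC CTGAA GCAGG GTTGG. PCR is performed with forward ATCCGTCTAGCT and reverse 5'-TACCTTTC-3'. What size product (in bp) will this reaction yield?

56 bp

Scanning the template, ATCCGTCTAGCT occurs at positions 53–64; this primer anneals to the bottom strand there with its 3' end pointing downstream.
Taking the reverse complement of TACCTTTC gives GAAAGGTA, found at positions 101–108 on the template; the primer anneals here to the top strand with its 3' end pointing upstream.
The product runs from position 53 to position 108, so its length is 108 − 53 + 1 = 56 bp.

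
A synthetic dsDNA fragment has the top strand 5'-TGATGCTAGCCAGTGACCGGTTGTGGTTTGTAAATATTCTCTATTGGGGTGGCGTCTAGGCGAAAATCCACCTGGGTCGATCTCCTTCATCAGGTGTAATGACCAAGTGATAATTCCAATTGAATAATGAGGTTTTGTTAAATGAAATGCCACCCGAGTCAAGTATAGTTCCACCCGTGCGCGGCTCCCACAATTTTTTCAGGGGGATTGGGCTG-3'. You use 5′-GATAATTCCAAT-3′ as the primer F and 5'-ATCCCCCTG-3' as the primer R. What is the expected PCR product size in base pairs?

100 bp

Forward primer GATAATTCCAAT is found on the top strand at positions 109–120.
The reverse primer's reverse complement is CAGGGGGAT, which matches the template at positions 200–208.
Amplicon spans positions 109–208: 100 bp.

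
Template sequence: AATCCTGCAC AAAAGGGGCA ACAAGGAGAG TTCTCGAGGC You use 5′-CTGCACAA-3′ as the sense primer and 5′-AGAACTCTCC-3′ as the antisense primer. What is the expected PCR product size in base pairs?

30 bp

Scanning the template, CTGCACAA occurs at positions 5–12; this primer anneals to the bottom strand there with its 3' end pointing downstream.
Taking the reverse complement of AGAACTCTCC gives GGAGAGTTCT, found at positions 25–34 on the template; the primer anneals here to the top strand with its 3' end pointing upstream.
Product length = (reverse-primer end) − (forward-primer start) + 1 = 34 − 5 + 1 = 30 bp.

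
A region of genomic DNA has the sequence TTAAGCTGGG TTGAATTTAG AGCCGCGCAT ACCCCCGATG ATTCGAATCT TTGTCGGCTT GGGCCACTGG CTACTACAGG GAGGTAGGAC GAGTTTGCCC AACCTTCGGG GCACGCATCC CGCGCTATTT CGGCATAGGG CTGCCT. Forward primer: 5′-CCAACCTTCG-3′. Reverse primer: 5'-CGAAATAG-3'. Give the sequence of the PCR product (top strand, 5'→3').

The forward primer matches the template at positions 99–108.
Taking the reverse complement of CGAAATAG gives CTATTTCG, found at positions 125–132 on the template; the primer anneals here to the top strand with its 3' end pointing upstream.
The product is the template from position 99 through 132 (34 bp).

5'-CCAACCTTCGGGGCACGCATCCCGCGCTATTTCG-3'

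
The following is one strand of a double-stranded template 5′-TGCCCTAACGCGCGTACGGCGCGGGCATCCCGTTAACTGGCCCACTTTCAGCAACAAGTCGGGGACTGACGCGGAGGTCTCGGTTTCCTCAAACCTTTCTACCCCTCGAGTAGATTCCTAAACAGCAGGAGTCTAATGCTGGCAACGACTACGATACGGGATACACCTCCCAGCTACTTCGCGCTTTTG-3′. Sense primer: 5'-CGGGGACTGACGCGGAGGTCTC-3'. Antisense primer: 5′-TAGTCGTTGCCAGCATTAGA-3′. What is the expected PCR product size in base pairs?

92 bp

Scanning the template, CGGGGACTGACGCGGAGGTCTC occurs at positions 60–81; this primer anneals to the bottom strand there with its 3' end pointing downstream.
Taking the reverse complement of TAGTCGTTGCCAGCATTAGA gives TCTAATGCTGGCAACGACTA, found at positions 132–151 on the template; the primer anneals here to the top strand with its 3' end pointing upstream.
The product runs from position 60 to position 151, so its length is 151 − 60 + 1 = 92 bp.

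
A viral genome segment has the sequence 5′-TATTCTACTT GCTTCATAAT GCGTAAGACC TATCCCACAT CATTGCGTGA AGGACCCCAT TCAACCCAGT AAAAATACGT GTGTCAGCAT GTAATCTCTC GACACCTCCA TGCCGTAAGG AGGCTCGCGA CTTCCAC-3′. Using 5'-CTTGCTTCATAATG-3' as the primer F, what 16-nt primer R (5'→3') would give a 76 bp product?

The forward primer binds at positions 8–21, so a 76 bp product ends at position 8 + 76 − 1 = 83.
The reverse primer anneals to the top strand over positions 68–83, i.e. to AGTAAAAATACGTGTG.
Its sequence written 5'→3' is the reverse complement: CACACGTATTTTTACT.

5'-CACACGTATTTTTACT-3'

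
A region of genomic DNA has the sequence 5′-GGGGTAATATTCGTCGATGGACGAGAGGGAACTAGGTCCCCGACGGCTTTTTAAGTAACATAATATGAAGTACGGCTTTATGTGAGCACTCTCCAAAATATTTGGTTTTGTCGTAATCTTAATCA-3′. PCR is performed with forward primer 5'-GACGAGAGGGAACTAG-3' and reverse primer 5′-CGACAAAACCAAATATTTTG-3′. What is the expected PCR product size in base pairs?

Forward primer GACGAGAGGGAACTAG is found on the top strand at positions 20–35.
Taking the reverse complement of CGACAAAACCAAATATTTTG gives CAAAATATTTGGTTTTGTCG, found at positions 94–113 on the template; the primer anneals here to the top strand with its 3' end pointing upstream.
The product runs from position 20 to position 113, so its length is 113 − 20 + 1 = 94 bp.

94 bp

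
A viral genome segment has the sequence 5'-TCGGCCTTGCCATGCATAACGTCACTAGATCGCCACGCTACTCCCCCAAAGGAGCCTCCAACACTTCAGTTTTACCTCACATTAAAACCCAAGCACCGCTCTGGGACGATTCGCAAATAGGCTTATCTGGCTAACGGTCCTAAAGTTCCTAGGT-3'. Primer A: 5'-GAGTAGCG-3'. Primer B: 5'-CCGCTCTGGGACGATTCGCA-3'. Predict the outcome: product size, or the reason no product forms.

Primer A (GAGTAGCG) has reverse complement CGCTACTC, which matches the top strand at positions 36–43; primer A anneals to the top strand there with its 3' end pointing upstream toward position 36.
Primer B (CCGCTCTGGGACGATTCGCA) matches the top strand directly at positions 96–115; it anneals to the bottom strand with its 3' end pointing downstream toward position 115.
The 3' ends diverge (primer A extends toward position 1, primer B toward position 154), so the primers never converge on a shared product.

No product — the primers' 3' ends point away from each other.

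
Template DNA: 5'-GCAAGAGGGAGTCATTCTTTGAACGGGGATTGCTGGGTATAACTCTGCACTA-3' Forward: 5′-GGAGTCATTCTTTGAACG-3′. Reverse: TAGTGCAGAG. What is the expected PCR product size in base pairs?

45 bp

The forward primer matches the template at positions 8–25.
Taking the reverse complement of TAGTGCAGAG gives CTCTGCACTA, found at positions 43–52 on the template; the primer anneals here to the top strand with its 3' end pointing upstream.
Product length = (reverse-primer end) − (forward-primer start) + 1 = 52 − 8 + 1 = 45 bp.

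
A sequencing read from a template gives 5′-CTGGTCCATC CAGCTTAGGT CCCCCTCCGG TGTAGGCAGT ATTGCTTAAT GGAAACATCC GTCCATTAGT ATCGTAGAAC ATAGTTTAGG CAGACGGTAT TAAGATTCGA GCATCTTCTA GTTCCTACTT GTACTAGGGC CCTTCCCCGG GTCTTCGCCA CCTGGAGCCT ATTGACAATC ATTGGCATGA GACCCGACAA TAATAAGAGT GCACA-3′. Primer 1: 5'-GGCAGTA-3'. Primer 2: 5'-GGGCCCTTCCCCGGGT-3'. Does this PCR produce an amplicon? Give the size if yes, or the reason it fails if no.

Primer 1 (GGCAGTA) matches the top strand at positions 35–41 (3' end points downstream).
Primer 2 (GGGCCCTTCCCCGGGT) also matches the top strand directly, at positions 137–152 — its reverse complement ACCCGGGGAAGGGCCC is not present.
Both primers anneal to the bottom strand with 3' ends pointing the same way, so neither can prime synthesis back toward the other.

No product — both primers anneal to the same strand and extend in the same direction.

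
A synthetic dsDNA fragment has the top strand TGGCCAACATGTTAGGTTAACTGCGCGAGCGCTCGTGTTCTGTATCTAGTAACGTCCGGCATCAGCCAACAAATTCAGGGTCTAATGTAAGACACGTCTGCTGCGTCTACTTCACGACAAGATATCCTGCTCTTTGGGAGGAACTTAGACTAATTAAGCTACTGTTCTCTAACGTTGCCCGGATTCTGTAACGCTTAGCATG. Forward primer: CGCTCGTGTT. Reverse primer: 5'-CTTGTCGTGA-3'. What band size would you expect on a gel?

Scanning the template, CGCTCGTGTT occurs at positions 30–39; this primer anneals to the bottom strand there with its 3' end pointing downstream.
Reverse complement of the reverse primer: TCACGACAAG. This occurs on the top strand at positions 112–121.
Product length = (reverse-primer end) − (forward-primer start) + 1 = 121 − 30 + 1 = 92 bp.

92 bp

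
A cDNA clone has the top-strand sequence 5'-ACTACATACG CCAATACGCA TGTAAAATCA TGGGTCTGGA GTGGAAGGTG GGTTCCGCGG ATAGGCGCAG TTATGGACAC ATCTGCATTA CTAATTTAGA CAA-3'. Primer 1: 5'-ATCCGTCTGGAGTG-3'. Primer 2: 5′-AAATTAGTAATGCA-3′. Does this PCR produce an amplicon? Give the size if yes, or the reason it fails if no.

Primer 1 (ATCCGTCTGGAGTG) does not match the top strand, and its reverse complement CACTCCAGACGGAT does not match either.
With no annealing site for primer 1, no amplification occurs.

No product — primer 1 has no binding site in the template.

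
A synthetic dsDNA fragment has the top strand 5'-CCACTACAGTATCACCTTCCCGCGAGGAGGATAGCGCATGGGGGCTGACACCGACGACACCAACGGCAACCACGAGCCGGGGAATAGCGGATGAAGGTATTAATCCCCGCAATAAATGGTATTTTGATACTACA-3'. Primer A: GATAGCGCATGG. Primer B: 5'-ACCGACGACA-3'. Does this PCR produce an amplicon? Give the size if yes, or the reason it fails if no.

Primer A (GATAGCGCATGG) matches the top strand at positions 30–41 (3' end points downstream).
Primer B (ACCGACGACA) also matches the top strand directly, at positions 50–59 — its reverse complement TGTCGTCGGT is not present.
Both primers anneal to the bottom strand with 3' ends pointing the same way, so neither can prime synthesis back toward the other.

No product — both primers anneal to the same strand and extend in the same direction.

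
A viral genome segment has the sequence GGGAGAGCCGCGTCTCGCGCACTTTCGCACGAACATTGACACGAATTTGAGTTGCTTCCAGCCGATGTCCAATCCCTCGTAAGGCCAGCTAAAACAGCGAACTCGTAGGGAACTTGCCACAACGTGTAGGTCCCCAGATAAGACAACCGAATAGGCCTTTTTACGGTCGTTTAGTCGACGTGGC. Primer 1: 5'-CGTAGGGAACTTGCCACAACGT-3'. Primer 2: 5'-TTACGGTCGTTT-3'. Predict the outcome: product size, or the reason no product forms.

No product — both primers anneal to the same strand and extend in the same direction.

Primer 1 (CGTAGGGAACTTGCCACAACGT) matches the top strand at positions 104–125 (3' end points downstream).
Primer 2 (TTACGGTCGTTT) also matches the top strand directly, at positions 161–172 — its reverse complement AAACGACCGTAA is not present.
Both primers anneal to the bottom strand with 3' ends pointing the same way, so neither can prime synthesis back toward the other.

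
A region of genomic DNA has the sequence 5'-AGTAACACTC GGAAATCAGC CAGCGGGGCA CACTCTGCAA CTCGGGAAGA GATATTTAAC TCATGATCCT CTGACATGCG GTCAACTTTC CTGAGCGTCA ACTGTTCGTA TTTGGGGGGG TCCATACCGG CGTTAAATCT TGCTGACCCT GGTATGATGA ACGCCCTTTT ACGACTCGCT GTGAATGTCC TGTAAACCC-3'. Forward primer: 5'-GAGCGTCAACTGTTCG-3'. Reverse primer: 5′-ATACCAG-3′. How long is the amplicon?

The forward primer matches the template at positions 93–108.
Reverse complement of the reverse primer: CTGGTAT. This occurs on the top strand at positions 149–155.
The product runs from position 93 to position 155, so its length is 155 − 93 + 1 = 63 bp.

63 bp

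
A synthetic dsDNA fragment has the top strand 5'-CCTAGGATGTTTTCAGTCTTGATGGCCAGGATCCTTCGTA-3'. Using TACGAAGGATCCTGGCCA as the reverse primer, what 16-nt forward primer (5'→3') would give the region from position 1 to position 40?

5'-CCTAGGATGTTTTCAG-3'

The reverse primer's reverse complement TGGCCAGGATCCTTCGTA matches the template at positions 23–40; the product starts at position 1.
The forward primer is identical to the top strand over positions 1–16: CCTAGGATGTTTTCAG.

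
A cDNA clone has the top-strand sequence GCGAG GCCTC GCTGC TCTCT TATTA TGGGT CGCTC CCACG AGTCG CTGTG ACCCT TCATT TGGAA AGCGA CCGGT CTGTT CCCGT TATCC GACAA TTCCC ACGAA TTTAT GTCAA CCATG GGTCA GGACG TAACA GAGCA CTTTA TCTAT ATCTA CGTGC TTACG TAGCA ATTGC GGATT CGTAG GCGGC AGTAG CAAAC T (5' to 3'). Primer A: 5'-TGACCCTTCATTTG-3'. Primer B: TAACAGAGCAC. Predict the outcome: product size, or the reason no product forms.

No product — both primers anneal to the same strand and extend in the same direction.

Primer A (TGACCCTTCATTTG) matches the top strand at positions 49–62 (3' end points downstream).
Primer B (TAACAGAGCAC) also matches the top strand directly, at positions 131–141 — its reverse complement GTGCTCTGTTA is not present.
Both primers anneal to the bottom strand with 3' ends pointing the same way, so neither can prime synthesis back toward the other.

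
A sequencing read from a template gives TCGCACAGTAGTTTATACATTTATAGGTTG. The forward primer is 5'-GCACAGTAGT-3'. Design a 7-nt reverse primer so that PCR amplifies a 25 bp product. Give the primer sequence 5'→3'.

5'-CCTATAA-3'

The forward primer binds at positions 3–12, so a 25 bp product ends at position 3 + 25 − 1 = 27.
The reverse primer anneals to the top strand over positions 21–27, i.e. to TTATAGG.
Its sequence written 5'→3' is the reverse complement: CCTATAA.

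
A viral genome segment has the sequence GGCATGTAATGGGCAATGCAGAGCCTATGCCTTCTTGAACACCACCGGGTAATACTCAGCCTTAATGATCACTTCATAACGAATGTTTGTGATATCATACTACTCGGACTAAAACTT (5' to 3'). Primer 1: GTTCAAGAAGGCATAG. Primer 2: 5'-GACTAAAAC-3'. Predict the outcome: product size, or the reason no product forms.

No product — the primers' 3' ends point away from each other.

Primer 1 (GTTCAAGAAGGCATAG) has reverse complement CTATGCCTTCTTGAAC, which matches the top strand at positions 25–40; primer 1 anneals to the top strand there with its 3' end pointing upstream toward position 25.
Primer 2 (GACTAAAAC) matches the top strand directly at positions 107–115; it anneals to the bottom strand with its 3' end pointing downstream toward position 115.
The 3' ends diverge (primer 1 extends toward position 1, primer 2 toward position 117), so the primers never converge on a shared product.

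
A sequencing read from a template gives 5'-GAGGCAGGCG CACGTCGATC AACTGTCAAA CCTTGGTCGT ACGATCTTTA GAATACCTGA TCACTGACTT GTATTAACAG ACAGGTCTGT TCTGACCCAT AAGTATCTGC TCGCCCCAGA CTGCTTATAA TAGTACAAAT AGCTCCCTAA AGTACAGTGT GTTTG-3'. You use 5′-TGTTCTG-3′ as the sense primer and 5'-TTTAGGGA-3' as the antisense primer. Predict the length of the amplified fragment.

64 bp

Forward primer TGTTCTG is found on the top strand at positions 88–94.
Taking the reverse complement of TTTAGGGA gives TCCCTAAA, found at positions 144–151 on the template; the primer anneals here to the top strand with its 3' end pointing upstream.
Product length = (reverse-primer end) − (forward-primer start) + 1 = 151 − 88 + 1 = 64 bp.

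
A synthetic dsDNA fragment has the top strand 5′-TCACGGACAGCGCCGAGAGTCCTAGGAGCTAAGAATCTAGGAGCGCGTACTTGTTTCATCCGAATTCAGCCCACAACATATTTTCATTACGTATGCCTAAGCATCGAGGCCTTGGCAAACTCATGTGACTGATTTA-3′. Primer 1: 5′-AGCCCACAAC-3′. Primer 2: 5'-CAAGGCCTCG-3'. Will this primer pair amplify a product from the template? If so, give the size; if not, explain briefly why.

Primer 1 (AGCCCACAAC) matches the top strand at positions 68–77; it acts as a forward primer.
Primer 2's reverse complement is CGAGGCCTTG, matching the top strand at positions 105–114; it acts as a reverse primer.
The 3' ends face each other across positions 68–114, giving a 47 bp product.

Yes — a 47 bp product.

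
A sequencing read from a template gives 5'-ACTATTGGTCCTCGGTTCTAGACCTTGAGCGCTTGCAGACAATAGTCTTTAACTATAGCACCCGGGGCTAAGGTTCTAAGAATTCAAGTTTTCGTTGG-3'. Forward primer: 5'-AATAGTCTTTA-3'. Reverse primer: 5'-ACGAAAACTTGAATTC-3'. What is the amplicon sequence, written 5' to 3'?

Forward primer AATAGTCTTTA is found on the top strand at positions 41–51.
The reverse primer's reverse complement is GAATTCAAGTTTTCGT, which matches the template at positions 80–95.
The product is the template from position 41 through 95 (55 bp).

5'-AATAGTCTTTAACTATAGCACCCGGGGCTAAGGTTCTAAGAATTCAAGTTTTCGT-3'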